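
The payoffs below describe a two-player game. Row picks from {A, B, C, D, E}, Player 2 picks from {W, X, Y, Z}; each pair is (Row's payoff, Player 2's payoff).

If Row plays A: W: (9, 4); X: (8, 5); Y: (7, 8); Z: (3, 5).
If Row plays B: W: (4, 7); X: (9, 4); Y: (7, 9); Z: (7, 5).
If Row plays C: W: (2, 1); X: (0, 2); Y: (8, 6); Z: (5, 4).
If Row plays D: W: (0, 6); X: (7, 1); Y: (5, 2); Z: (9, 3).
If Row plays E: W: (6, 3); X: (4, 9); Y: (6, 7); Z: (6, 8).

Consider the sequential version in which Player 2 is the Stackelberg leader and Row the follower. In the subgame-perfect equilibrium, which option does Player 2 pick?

Work backward from Row's decision.
- W: Row compares 9, 4, 2, 0, 6 and picks A; Player 2 would get 4.
- X: Row compares 8, 9, 0, 7, 4 and picks B; Player 2 would get 4.
- Y: Row compares 7, 7, 8, 5, 6 and picks C; Player 2 would get 6.
- Z: Row compares 3, 7, 5, 9, 6 and picks D; Player 2 would get 3.
Player 2's induced payoffs are 4, 4, 6, 3, so Player 2 commits to Y. Subgame-perfect outcome: (C, Y) with payoffs (8, 6).

Y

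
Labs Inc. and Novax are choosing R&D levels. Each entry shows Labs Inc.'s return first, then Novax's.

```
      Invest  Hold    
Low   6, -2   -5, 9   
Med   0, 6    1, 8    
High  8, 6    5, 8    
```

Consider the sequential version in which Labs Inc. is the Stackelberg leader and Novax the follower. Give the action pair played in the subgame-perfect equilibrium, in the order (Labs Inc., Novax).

(High, Hold)

Work backward from Novax's decision.
- Low: BR = Hold, leader payoff -5.
- Med: BR = Hold, leader payoff 1.
- High: BR = Hold, leader payoff 5.
Among -5, 1, 5, the best is 5 at High. Subgame-perfect outcome: (High, Hold) with payoffs (5, 8).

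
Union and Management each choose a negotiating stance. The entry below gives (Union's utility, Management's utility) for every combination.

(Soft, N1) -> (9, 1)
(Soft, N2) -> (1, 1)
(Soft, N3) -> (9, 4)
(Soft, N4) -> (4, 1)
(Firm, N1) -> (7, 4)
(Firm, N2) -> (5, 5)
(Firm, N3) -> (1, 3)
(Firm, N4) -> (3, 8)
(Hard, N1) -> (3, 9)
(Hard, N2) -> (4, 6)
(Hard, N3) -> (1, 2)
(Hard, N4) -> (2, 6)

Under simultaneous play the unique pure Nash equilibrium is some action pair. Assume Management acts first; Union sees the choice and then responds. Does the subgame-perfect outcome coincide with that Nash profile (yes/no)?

Union best-responds to each possible Management move:
- N1: BR = Soft, leader payoff 1.
- N2: BR = Firm, leader payoff 5.
- N3: BR = Soft, leader payoff 4.
- N4: BR = Soft, leader payoff 1.
Management's induced payoffs are 1, 5, 4, 1, so Management commits to N2. Subgame-perfect outcome: (Firm, N2) with payoffs (5, 5).
Now find the simultaneous Nash equilibrium.
Union's best replies: N1→Soft; N2→Firm; N3→Soft; N4→Soft.
Management's best replies: Soft→N3; Firm→N4; Hard→N1.
Only (Soft, N3) has each player best-responding; Nash payoffs (9, 4).
Sequential outcome (Firm, N2) differs from the Nash profile (Soft, N3).

no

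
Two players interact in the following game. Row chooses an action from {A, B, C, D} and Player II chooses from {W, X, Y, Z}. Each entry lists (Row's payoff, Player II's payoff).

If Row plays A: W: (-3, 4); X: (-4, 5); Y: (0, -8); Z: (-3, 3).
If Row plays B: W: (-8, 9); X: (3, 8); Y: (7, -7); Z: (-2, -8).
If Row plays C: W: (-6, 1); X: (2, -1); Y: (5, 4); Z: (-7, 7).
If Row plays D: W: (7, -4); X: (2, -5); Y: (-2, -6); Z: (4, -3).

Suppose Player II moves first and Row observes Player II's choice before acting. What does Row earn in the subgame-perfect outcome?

Row best-responds to each possible Player II move:
- W: Row compares -3, -8, -6, 7 and picks D; Player II would get -4.
- X: Row compares -4, 3, 2, 2 and picks B; Player II would get 8.
- Y: Row compares 0, 7, 5, -2 and picks B; Player II would get -7.
- Z: Row compares -3, -2, -7, 4 and picks D; Player II would get -3.
Player II's induced payoffs are -4, 8, -7, -3, so Player II commits to X. Subgame-perfect outcome: (B, X) with payoffs (3, 8).

3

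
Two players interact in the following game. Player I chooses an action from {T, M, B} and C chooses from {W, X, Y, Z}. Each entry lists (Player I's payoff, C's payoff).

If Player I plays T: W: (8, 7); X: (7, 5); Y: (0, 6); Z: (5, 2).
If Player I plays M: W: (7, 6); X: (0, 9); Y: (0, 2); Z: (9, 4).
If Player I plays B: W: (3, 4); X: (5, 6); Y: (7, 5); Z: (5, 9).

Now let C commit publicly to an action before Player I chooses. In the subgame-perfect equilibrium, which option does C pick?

Backward induction with C moving first.
- W: BR = T, leader payoff 7.
- X: BR = T, leader payoff 5.
- Y: BR = B, leader payoff 5.
- Z: BR = M, leader payoff 4.
C's induced payoffs are 7, 5, 5, 4, so C commits to W. Subgame-perfect outcome: (T, W) with payoffs (8, 7).

W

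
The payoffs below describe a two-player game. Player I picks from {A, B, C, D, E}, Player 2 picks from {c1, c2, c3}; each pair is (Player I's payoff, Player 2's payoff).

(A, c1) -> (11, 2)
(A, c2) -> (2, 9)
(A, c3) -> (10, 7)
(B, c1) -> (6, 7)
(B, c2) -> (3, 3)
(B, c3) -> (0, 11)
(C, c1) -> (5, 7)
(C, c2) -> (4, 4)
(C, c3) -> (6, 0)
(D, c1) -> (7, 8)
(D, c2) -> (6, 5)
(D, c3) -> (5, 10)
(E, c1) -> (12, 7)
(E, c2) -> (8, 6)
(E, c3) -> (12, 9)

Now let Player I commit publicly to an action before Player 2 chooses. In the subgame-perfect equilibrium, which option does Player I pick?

E

Player 2 best-responds to each possible Player I move:
- A: BR = c2, leader payoff 2.
- B: BR = c3, leader payoff 0.
- C: BR = c1, leader payoff 5.
- D: BR = c3, leader payoff 5.
- E: BR = c3, leader payoff 12.
Among 2, 0, 5, 5, 12, the best is 12 at E. Subgame-perfect outcome: (E, c3) with payoffs (12, 9).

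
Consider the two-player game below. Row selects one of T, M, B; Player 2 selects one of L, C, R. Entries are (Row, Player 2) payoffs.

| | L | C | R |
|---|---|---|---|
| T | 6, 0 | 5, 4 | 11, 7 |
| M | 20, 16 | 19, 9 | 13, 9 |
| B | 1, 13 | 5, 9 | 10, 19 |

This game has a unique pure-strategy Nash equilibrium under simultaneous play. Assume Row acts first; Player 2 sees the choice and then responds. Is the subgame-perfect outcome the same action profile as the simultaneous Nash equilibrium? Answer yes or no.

yes

Backward induction with Row moving first.
- T → Player 2 plays R (best of 0, 4, 7); Row gets 11.
- M → Player 2 plays L (best of 16, 9, 9); Row gets 20.
- B → Player 2 plays R (best of 13, 9, 19); Row gets 10.
Row's induced payoffs are 11, 20, 10, so Row commits to M. Subgame-perfect outcome: (M, L) with payoffs (20, 16).
Now find the simultaneous Nash equilibrium.
Row's best replies: L→M; C→M; R→M.
Player 2's best replies: T→R; M→L; B→R.
The unique mutual best reply is (M, L), giving (20, 16).
Sequential outcome (M, L) coincides with the Nash profile (M, L).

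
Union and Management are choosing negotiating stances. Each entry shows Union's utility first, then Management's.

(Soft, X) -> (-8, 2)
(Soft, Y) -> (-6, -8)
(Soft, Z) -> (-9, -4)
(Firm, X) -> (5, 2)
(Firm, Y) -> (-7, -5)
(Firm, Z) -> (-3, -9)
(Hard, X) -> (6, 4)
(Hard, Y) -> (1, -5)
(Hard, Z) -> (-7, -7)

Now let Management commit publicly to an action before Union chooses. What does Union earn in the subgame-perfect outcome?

Solve by backward induction (Management leads).
- X: Union compares -8, 5, 6 and picks Hard; Management would get 4.
- Y: Union compares -6, -7, 1 and picks Hard; Management would get -5.
- Z: Union compares -9, -3, -7 and picks Firm; Management would get -9.
Among 4, -5, -9, the best is 4 at X. Subgame-perfect outcome: (Hard, X) with payoffs (6, 4).

6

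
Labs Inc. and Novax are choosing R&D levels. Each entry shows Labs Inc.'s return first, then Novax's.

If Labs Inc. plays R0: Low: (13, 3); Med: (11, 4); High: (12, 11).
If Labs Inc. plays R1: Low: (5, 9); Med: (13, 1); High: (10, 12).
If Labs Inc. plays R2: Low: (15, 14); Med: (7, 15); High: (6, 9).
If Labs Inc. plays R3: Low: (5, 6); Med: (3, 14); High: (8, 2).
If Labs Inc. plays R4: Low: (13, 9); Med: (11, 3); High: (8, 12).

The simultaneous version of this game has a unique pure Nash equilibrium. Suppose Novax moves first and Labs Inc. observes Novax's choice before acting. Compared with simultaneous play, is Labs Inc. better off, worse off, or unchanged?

better off

Work backward from Labs Inc.'s decision.
- Low: BR = R2, leader payoff 14.
- Med: BR = R1, leader payoff 1.
- High: BR = R0, leader payoff 11.
Among 14, 1, 11, the best is 14 at Low. Subgame-perfect outcome: (R2, Low) with payoffs (15, 14).
Under simultaneous play:
Labs Inc.'s best replies: Low→R2; Med→R1; High→R0.
Novax's best replies: R0→High; R1→High; R2→Med; R3→Med; R4→High.
Only (R0, High) has each player best-responding; Nash payoffs (12, 11).
Labs Inc. earns 15 sequentially versus 12 at the Nash outcome: better off.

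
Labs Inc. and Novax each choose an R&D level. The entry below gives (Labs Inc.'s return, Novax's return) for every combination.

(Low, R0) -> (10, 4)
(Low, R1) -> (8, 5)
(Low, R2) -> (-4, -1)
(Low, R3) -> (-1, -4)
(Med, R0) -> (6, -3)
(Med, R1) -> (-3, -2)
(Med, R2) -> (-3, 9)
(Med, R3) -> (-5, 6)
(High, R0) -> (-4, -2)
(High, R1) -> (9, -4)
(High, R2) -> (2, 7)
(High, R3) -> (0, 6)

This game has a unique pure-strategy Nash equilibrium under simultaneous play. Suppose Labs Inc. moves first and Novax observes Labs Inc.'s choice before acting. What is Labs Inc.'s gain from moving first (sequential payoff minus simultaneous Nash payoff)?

Solve by backward induction (Labs Inc. leads).
- Low → Novax plays R1 (best of 4, 5, -1, -4); Labs Inc. gets 8.
- Med → Novax plays R2 (best of -3, -2, 9, 6); Labs Inc. gets -3.
- High → Novax plays R2 (best of -2, -4, 7, 6); Labs Inc. gets 2.
Maximizing over 8, -3, 2, Labs Inc. chooses Low. Subgame-perfect outcome: (Low, R1) with payoffs (8, 5).
Now find the simultaneous Nash equilibrium.
Labs Inc.'s best replies: R0→Low; R1→High; R2→High; R3→High.
Novax's best replies: Low→R1; Med→R2; High→R2.
Only (High, R2) has each player best-responding; Nash payoffs (2, 7).
Labs Inc.'s commitment gain: 8 − 2 = 6.

6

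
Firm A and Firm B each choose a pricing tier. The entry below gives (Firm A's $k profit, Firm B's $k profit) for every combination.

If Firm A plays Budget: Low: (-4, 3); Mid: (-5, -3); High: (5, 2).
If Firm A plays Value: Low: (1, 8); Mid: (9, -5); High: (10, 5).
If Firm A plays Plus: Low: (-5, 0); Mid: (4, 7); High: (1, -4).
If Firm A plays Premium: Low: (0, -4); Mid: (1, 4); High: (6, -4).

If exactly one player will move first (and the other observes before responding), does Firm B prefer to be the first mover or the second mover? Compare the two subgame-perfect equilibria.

first

If Firm A leads: Firm B's best replies are Budget→Low, Value→Low, Plus→Mid, Premium→Mid; Firm A's induced payoffs -4, 1, 4, 1; outcome (Plus, Mid), payoffs (4, 7).
If Firm B leads: Firm A's best replies are Low→Value, Mid→Value, High→Value; Firm B's induced payoffs 8, -5, 5; outcome (Value, Low), payoffs (1, 8).
Firm B gets 8 moving first and 7 moving second, so Firm B prefers to move first.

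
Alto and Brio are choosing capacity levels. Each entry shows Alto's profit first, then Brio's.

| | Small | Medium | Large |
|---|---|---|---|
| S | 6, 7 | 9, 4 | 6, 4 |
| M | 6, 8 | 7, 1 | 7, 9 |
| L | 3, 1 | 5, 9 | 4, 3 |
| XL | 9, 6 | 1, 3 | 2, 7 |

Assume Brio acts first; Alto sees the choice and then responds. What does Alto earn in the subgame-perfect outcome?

Work backward from Alto's decision.
- Small → Alto plays XL (best of 6, 6, 3, 9); Brio gets 6.
- Medium → Alto plays S (best of 9, 7, 5, 1); Brio gets 4.
- Large → Alto plays M (best of 6, 7, 4, 2); Brio gets 9.
Brio's induced payoffs are 6, 4, 9, so Brio commits to Large. Subgame-perfect outcome: (M, Large) with payoffs (7, 9).

7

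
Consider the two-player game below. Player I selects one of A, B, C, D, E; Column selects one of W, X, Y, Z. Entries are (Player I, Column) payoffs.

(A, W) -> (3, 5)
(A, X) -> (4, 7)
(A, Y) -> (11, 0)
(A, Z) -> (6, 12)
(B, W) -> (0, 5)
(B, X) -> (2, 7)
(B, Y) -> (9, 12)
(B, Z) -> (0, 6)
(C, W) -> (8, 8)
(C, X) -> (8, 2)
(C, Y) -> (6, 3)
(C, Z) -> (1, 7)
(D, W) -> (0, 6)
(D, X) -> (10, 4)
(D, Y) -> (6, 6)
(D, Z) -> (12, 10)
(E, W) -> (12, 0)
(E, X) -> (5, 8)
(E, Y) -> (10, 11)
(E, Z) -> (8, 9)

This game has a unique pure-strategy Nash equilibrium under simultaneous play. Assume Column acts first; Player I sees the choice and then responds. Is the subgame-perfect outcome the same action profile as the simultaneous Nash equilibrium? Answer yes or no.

Solve by backward induction (Column leads).
- W → Player I plays E (best of 3, 0, 8, 0, 12); Column gets 0.
- X → Player I plays D (best of 4, 2, 8, 10, 5); Column gets 4.
- Y → Player I plays A (best of 11, 9, 6, 6, 10); Column gets 0.
- Z → Player I plays D (best of 6, 0, 1, 12, 8); Column gets 10.
Maximizing over 0, 4, 0, 10, Column chooses Z. Subgame-perfect outcome: (D, Z) with payoffs (12, 10).
For the simultaneous game, intersect best replies.
Player I's best replies: W→E; X→D; Y→A; Z→D.
Column's best replies: A→Z; B→Y; C→W; D→Z; E→Y.
The unique mutual best reply is (D, Z), giving (12, 10).
Sequential outcome (D, Z) coincides with the Nash profile (D, Z).

yes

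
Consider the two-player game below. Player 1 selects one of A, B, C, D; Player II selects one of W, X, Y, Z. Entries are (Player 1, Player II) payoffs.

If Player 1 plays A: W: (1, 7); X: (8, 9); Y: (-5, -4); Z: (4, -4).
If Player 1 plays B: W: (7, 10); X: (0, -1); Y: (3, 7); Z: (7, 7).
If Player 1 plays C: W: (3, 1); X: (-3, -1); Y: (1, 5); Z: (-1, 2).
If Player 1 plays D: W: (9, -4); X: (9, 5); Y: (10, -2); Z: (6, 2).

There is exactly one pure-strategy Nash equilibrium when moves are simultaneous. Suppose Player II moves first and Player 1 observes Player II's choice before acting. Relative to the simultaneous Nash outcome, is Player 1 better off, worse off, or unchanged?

Backward induction with Player II moving first.
- W: Player 1 compares 1, 7, 3, 9 and picks D; Player II would get -4.
- X: Player 1 compares 8, 0, -3, 9 and picks D; Player II would get 5.
- Y: Player 1 compares -5, 3, 1, 10 and picks D; Player II would get -2.
- Z: Player 1 compares 4, 7, -1, 6 and picks B; Player II would get 7.
Player II's induced payoffs are -4, 5, -2, 7, so Player II commits to Z. Subgame-perfect outcome: (B, Z) with payoffs (7, 7).
For the simultaneous game, intersect best replies.
Player 1's best replies: W→D; X→D; Y→D; Z→B.
Player II's best replies: A→X; B→W; C→Y; D→X.
The unique mutual best reply is (D, X), giving (9, 5).
Player 1 earns 7 sequentially versus 9 at the Nash outcome: worse off.

worse off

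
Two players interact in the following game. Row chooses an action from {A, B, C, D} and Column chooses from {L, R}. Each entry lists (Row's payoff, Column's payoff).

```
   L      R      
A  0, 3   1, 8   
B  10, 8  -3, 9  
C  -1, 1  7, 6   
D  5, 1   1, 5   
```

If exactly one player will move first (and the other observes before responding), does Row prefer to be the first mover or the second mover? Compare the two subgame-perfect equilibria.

second

If Row leads: Column's best replies are A→R, B→R, C→R, D→R; Row's induced payoffs 1, -3, 7, 1; outcome (C, R), payoffs (7, 6).
If Column leads: Row's best replies are L→B, R→C; Column's induced payoffs 8, 6; outcome (B, L), payoffs (10, 8).
Row gets 7 moving first and 10 moving second, so Row prefers to move second.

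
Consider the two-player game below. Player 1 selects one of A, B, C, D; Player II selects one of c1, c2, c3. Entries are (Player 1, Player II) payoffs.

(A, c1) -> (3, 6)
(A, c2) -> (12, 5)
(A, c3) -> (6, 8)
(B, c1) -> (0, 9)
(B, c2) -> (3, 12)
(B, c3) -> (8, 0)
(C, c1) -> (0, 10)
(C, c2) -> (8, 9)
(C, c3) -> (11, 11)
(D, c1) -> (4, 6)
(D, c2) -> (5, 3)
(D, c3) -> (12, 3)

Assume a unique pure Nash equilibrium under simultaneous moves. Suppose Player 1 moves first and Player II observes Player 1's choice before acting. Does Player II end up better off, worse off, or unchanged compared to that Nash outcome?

Player II best-responds to each possible Player 1 move:
- A: BR = c3, leader payoff 6.
- B: BR = c2, leader payoff 3.
- C: BR = c3, leader payoff 11.
- D: BR = c1, leader payoff 4.
Among 6, 3, 11, 4, the best is 11 at C. Subgame-perfect outcome: (C, c3) with payoffs (11, 11).
Now find the simultaneous Nash equilibrium.
Player 1's best replies: c1→D; c2→A; c3→D.
Player II's best replies: A→c3; B→c2; C→c3; D→c1.
Only (D, c1) has each player best-responding; Nash payoffs (4, 6).
Player II earns 11 sequentially versus 6 at the Nash outcome: better off.

better off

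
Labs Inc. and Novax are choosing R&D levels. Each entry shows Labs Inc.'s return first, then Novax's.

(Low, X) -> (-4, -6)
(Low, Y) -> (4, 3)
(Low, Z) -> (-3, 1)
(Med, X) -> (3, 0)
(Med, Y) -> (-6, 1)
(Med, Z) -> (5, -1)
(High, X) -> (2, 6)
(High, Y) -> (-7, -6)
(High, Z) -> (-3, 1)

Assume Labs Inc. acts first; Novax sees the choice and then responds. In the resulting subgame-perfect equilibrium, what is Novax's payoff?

Work backward from Novax's decision.
- Low: Novax compares -6, 3, 1 and picks Y; Labs Inc. would get 4.
- Med: Novax compares 0, 1, -1 and picks Y; Labs Inc. would get -6.
- High: Novax compares 6, -6, 1 and picks X; Labs Inc. would get 2.
Maximizing over 4, -6, 2, Labs Inc. chooses Low. Subgame-perfect outcome: (Low, Y) with payoffs (4, 3).

3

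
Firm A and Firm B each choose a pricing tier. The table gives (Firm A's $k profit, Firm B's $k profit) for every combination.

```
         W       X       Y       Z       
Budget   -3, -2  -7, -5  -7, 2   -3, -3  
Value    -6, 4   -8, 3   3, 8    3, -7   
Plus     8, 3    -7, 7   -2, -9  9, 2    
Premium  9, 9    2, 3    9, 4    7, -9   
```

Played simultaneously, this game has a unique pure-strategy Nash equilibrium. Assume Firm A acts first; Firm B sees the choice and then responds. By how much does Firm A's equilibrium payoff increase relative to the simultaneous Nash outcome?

0

Backward induction with Firm A moving first.
- Budget: Firm B compares -2, -5, 2, -3 and picks Y; Firm A would get -7.
- Value: Firm B compares 4, 3, 8, -7 and picks Y; Firm A would get 3.
- Plus: Firm B compares 3, 7, -9, 2 and picks X; Firm A would get -7.
- Premium: Firm B compares 9, 3, 4, -9 and picks W; Firm A would get 9.
Among -7, 3, -7, 9, the best is 9 at Premium. Subgame-perfect outcome: (Premium, W) with payoffs (9, 9).
Now find the simultaneous Nash equilibrium.
Firm A's best replies: W→Premium; X→Premium; Y→Premium; Z→Plus.
Firm B's best replies: Budget→Y; Value→Y; Plus→X; Premium→W.
Only (Premium, W) has each player best-responding; Nash payoffs (9, 9).
Firm A's commitment gain: 9 − 9 = 0.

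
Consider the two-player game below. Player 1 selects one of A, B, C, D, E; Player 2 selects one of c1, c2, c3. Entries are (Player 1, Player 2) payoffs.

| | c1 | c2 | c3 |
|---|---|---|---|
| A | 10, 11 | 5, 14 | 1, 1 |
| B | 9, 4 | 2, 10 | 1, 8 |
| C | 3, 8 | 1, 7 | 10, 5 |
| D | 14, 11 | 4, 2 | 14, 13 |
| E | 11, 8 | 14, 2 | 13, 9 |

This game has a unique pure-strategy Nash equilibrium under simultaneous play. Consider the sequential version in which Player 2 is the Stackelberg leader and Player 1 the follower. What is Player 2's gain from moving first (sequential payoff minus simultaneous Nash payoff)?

0

Solve by backward induction (Player 2 leads).
- c1 → Player 1 plays D (best of 10, 9, 3, 14, 11); Player 2 gets 11.
- c2 → Player 1 plays E (best of 5, 2, 1, 4, 14); Player 2 gets 2.
- c3 → Player 1 plays D (best of 1, 1, 10, 14, 13); Player 2 gets 13.
Maximizing over 11, 2, 13, Player 2 chooses c3. Subgame-perfect outcome: (D, c3) with payoffs (14, 13).
Under simultaneous play:
Player 1's best replies: c1→D; c2→E; c3→D.
Player 2's best replies: A→c2; B→c2; C→c1; D→c3; E→c3.
The unique mutual best reply is (D, c3), giving (14, 13).
Player 2's commitment gain: 13 − 13 = 0.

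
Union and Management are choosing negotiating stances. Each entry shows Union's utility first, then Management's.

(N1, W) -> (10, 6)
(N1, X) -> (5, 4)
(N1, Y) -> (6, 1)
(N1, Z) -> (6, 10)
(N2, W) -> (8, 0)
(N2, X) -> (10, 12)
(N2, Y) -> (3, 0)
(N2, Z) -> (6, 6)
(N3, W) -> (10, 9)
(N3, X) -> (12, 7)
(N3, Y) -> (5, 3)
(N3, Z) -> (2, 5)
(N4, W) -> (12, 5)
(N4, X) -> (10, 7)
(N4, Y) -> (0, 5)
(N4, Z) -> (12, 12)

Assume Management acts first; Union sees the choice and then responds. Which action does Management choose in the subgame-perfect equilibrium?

Z

Backward induction with Management moving first.
- W: BR = N4, leader payoff 5.
- X: BR = N3, leader payoff 7.
- Y: BR = N1, leader payoff 1.
- Z: BR = N4, leader payoff 12.
Maximizing over 5, 7, 1, 12, Management chooses Z. Subgame-perfect outcome: (N4, Z) with payoffs (12, 12).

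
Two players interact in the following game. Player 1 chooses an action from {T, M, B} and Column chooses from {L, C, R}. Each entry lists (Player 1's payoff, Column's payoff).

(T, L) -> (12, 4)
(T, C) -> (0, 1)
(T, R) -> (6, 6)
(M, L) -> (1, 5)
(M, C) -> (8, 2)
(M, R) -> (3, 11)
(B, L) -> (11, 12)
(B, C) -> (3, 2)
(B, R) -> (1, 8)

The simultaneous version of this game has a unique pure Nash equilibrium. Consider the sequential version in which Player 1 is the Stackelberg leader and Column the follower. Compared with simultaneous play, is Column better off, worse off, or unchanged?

Column best-responds to each possible Player 1 move:
- T: Column compares 4, 1, 6 and picks R; Player 1 would get 6.
- M: Column compares 5, 2, 11 and picks R; Player 1 would get 3.
- B: Column compares 12, 2, 8 and picks L; Player 1 would get 11.
Among 6, 3, 11, the best is 11 at B. Subgame-perfect outcome: (B, L) with payoffs (11, 12).
Now find the simultaneous Nash equilibrium.
Player 1's best replies: L→T; C→M; R→T.
Column's best replies: T→R; M→R; B→L.
The unique mutual best reply is (T, R), giving (6, 6).
Column earns 12 sequentially versus 6 at the Nash outcome: better off.

better off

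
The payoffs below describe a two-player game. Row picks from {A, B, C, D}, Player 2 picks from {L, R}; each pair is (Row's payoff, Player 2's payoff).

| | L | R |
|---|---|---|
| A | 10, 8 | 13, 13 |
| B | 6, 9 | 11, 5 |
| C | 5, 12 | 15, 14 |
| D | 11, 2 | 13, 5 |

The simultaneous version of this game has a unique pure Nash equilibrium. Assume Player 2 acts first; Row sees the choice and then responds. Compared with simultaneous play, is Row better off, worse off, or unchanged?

unchanged

Solve by backward induction (Player 2 leads).
- L: BR = D, leader payoff 2.
- R: BR = C, leader payoff 14.
Maximizing over 2, 14, Player 2 chooses R. Subgame-perfect outcome: (C, R) with payoffs (15, 14).
Now find the simultaneous Nash equilibrium.
Row's best replies: L→D; R→C.
Player 2's best replies: A→R; B→L; C→R; D→R.
Only (C, R) has each player best-responding; Nash payoffs (15, 14).
Row earns 15 sequentially versus 15 at the Nash outcome: unchanged.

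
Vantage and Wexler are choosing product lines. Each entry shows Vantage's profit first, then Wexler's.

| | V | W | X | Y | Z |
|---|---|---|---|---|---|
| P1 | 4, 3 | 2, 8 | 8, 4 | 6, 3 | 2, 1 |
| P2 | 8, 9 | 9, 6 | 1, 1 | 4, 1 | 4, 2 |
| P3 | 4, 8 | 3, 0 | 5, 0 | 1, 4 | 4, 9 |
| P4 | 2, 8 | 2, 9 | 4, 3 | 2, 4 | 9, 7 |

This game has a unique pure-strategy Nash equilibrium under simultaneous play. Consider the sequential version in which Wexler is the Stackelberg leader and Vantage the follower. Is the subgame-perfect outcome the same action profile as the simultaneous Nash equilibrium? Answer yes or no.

yes

Vantage best-responds to each possible Wexler move:
- V: Vantage compares 4, 8, 4, 2 and picks P2; Wexler would get 9.
- W: Vantage compares 2, 9, 3, 2 and picks P2; Wexler would get 6.
- X: Vantage compares 8, 1, 5, 4 and picks P1; Wexler would get 4.
- Y: Vantage compares 6, 4, 1, 2 and picks P1; Wexler would get 3.
- Z: Vantage compares 2, 4, 4, 9 and picks P4; Wexler would get 7.
Wexler's induced payoffs are 9, 6, 4, 3, 7, so Wexler commits to V. Subgame-perfect outcome: (P2, V) with payoffs (8, 9).
Under simultaneous play:
Vantage's best replies: V→P2; W→P2; X→P1; Y→P1; Z→P4.
Wexler's best replies: P1→W; P2→V; P3→Z; P4→W.
Only (P2, V) has each player best-responding; Nash payoffs (8, 9).
Sequential outcome (P2, V) coincides with the Nash profile (P2, V).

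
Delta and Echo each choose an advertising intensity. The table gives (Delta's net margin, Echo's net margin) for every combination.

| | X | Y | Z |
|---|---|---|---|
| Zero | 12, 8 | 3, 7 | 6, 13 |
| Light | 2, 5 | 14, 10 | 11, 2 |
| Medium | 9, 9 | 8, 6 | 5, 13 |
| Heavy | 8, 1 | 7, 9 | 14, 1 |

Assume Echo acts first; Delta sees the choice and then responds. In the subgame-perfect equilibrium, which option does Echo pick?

Delta best-responds to each possible Echo move:
- X: BR = Zero, leader payoff 8.
- Y: BR = Light, leader payoff 10.
- Z: BR = Heavy, leader payoff 1.
Maximizing over 8, 10, 1, Echo chooses Y. Subgame-perfect outcome: (Light, Y) with payoffs (14, 10).

Y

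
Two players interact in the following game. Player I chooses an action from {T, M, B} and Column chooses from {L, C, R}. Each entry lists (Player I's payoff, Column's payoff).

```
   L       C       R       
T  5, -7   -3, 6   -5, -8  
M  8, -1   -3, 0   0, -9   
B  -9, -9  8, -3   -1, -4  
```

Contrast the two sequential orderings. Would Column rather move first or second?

first

If Player I leads: Column's best replies are T→C, M→C, B→C; Player I's induced payoffs -3, -3, 8; outcome (B, C), payoffs (8, -3).
If Column leads: Player I's best replies are L→M, C→B, R→M; Column's induced payoffs -1, -3, -9; outcome (M, L), payoffs (8, -1).
Column gets -1 moving first and -3 moving second, so Column prefers to move first.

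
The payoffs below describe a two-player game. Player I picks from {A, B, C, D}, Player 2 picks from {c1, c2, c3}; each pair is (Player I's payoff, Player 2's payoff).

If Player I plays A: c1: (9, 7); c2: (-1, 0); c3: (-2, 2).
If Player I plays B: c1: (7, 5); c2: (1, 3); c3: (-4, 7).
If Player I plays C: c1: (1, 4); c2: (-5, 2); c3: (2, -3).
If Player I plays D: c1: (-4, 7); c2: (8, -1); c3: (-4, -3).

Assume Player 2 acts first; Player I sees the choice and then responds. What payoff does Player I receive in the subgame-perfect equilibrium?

9

Solve by backward induction (Player 2 leads).
- c1: BR = A, leader payoff 7.
- c2: BR = D, leader payoff -1.
- c3: BR = C, leader payoff -3.
Player 2's induced payoffs are 7, -1, -3, so Player 2 commits to c1. Subgame-perfect outcome: (A, c1) with payoffs (9, 7).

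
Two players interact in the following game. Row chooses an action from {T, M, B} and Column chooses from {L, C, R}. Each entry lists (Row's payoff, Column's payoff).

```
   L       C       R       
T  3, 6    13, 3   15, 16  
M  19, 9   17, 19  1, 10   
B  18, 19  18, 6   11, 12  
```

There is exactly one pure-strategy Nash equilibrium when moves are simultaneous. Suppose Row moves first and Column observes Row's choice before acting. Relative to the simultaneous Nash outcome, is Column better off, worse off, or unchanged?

Solve by backward induction (Row leads).
- T: Column compares 6, 3, 16 and picks R; Row would get 15.
- M: Column compares 9, 19, 10 and picks C; Row would get 17.
- B: Column compares 19, 6, 12 and picks L; Row would get 18.
Row's induced payoffs are 15, 17, 18, so Row commits to B. Subgame-perfect outcome: (B, L) with payoffs (18, 19).
Now find the simultaneous Nash equilibrium.
Row's best replies: L→M; C→B; R→T.
Column's best replies: T→R; M→C; B→L.
The unique mutual best reply is (T, R), giving (15, 16).
Column earns 19 sequentially versus 16 at the Nash outcome: better off.

better off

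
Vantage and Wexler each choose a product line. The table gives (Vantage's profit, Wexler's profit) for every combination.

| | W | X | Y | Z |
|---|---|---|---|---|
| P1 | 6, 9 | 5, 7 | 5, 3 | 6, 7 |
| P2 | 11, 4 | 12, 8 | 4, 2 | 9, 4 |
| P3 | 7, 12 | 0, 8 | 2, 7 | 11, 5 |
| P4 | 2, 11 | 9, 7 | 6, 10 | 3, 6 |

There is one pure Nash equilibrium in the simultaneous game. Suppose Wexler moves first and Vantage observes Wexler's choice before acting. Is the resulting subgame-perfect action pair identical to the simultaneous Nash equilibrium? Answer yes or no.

Vantage best-responds to each possible Wexler move:
- W: Vantage compares 6, 11, 7, 2 and picks P2; Wexler would get 4.
- X: Vantage compares 5, 12, 0, 9 and picks P2; Wexler would get 8.
- Y: Vantage compares 5, 4, 2, 6 and picks P4; Wexler would get 10.
- Z: Vantage compares 6, 9, 11, 3 and picks P3; Wexler would get 5.
Among 4, 8, 10, 5, the best is 10 at Y. Subgame-perfect outcome: (P4, Y) with payoffs (6, 10).
For the simultaneous game, intersect best replies.
Vantage's best replies: W→P2; X→P2; Y→P4; Z→P3.
Wexler's best replies: P1→W; P2→X; P3→W; P4→W.
The unique mutual best reply is (P2, X), giving (12, 8).
Sequential outcome (P4, Y) differs from the Nash profile (P2, X).

no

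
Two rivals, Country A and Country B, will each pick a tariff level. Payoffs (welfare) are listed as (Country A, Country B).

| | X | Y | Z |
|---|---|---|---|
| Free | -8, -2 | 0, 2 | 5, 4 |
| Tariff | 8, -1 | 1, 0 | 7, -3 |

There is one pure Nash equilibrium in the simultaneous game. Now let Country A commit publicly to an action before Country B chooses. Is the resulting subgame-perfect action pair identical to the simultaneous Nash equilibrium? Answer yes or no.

no

Solve by backward induction (Country A leads).
- Free: Country B compares -2, 2, 4 and picks Z; Country A would get 5.
- Tariff: Country B compares -1, 0, -3 and picks Y; Country A would get 1.
Maximizing over 5, 1, Country A chooses Free. Subgame-perfect outcome: (Free, Z) with payoffs (5, 4).
For the simultaneous game, intersect best replies.
Country A's best replies: X→Tariff; Y→Tariff; Z→Tariff.
Country B's best replies: Free→Z; Tariff→Y.
The unique mutual best reply is (Tariff, Y), giving (1, 0).
Sequential outcome (Free, Z) differs from the Nash profile (Tariff, Y).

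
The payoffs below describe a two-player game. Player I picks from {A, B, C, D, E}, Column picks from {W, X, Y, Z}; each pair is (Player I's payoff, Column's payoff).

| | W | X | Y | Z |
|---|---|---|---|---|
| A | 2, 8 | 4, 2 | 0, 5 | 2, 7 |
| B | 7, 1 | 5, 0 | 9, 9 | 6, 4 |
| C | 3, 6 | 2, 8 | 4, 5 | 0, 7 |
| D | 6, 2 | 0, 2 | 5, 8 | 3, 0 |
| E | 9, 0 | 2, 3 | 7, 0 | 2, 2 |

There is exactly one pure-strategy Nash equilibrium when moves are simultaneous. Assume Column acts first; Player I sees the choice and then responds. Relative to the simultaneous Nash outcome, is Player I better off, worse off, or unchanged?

Solve by backward induction (Column leads).
- W: Player I compares 2, 7, 3, 6, 9 and picks E; Column would get 0.
- X: Player I compares 4, 5, 2, 0, 2 and picks B; Column would get 0.
- Y: Player I compares 0, 9, 4, 5, 7 and picks B; Column would get 9.
- Z: Player I compares 2, 6, 0, 3, 2 and picks B; Column would get 4.
Maximizing over 0, 0, 9, 4, Column chooses Y. Subgame-perfect outcome: (B, Y) with payoffs (9, 9).
Now find the simultaneous Nash equilibrium.
Player I's best replies: W→E; X→B; Y→B; Z→B.
Column's best replies: A→W; B→Y; C→X; D→Y; E→X.
The unique mutual best reply is (B, Y), giving (9, 9).
Player I earns 9 sequentially versus 9 at the Nash outcome: unchanged.

unchanged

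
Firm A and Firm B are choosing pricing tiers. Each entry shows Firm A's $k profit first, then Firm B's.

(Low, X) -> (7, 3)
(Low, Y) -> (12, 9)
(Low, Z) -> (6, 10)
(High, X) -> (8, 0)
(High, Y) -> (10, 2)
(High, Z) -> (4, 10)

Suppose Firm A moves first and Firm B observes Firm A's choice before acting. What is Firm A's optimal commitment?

Firm B best-responds to each possible Firm A move:
- Low: BR = Z, leader payoff 6.
- High: BR = Z, leader payoff 4.
Firm A's induced payoffs are 6, 4, so Firm A commits to Low. Subgame-perfect outcome: (Low, Z) with payoffs (6, 10).

Low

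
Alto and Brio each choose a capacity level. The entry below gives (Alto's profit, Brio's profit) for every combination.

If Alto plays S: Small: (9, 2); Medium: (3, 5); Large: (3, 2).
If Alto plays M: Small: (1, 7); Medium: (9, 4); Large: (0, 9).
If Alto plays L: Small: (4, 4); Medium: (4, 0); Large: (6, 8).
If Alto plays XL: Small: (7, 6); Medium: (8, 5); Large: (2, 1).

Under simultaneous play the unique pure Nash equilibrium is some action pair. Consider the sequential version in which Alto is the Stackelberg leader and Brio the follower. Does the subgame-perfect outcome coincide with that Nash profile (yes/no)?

no

Work backward from Brio's decision.
- S: BR = Medium, leader payoff 3.
- M: BR = Large, leader payoff 0.
- L: BR = Large, leader payoff 6.
- XL: BR = Small, leader payoff 7.
Maximizing over 3, 0, 6, 7, Alto chooses XL. Subgame-perfect outcome: (XL, Small) with payoffs (7, 6).
Under simultaneous play:
Alto's best replies: Small→S; Medium→M; Large→L.
Brio's best replies: S→Medium; M→Large; L→Large; XL→Small.
The unique mutual best reply is (L, Large), giving (6, 8).
Sequential outcome (XL, Small) differs from the Nash profile (L, Large).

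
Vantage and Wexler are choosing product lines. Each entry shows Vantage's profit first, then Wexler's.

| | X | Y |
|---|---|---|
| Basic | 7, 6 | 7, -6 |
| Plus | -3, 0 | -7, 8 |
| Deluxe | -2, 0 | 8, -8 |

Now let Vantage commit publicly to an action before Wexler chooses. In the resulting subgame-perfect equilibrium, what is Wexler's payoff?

6

Backward induction with Vantage moving first.
- Basic → Wexler plays X (best of 6, -6); Vantage gets 7.
- Plus → Wexler plays Y (best of 0, 8); Vantage gets -7.
- Deluxe → Wexler plays X (best of 0, -8); Vantage gets -2.
Maximizing over 7, -7, -2, Vantage chooses Basic. Subgame-perfect outcome: (Basic, X) with payoffs (7, 6).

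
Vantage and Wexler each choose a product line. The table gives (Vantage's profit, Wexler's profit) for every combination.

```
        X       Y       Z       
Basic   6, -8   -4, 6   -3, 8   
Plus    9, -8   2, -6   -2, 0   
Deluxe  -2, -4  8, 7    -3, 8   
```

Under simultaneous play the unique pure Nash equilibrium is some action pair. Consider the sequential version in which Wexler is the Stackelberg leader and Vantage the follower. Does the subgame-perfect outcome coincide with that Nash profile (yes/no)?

no

Solve by backward induction (Wexler leads).
- X: BR = Plus, leader payoff -8.
- Y: BR = Deluxe, leader payoff 7.
- Z: BR = Plus, leader payoff 0.
Among -8, 7, 0, the best is 7 at Y. Subgame-perfect outcome: (Deluxe, Y) with payoffs (8, 7).
Now find the simultaneous Nash equilibrium.
Vantage's best replies: X→Plus; Y→Deluxe; Z→Plus.
Wexler's best replies: Basic→Z; Plus→Z; Deluxe→Z.
Only (Plus, Z) has each player best-responding; Nash payoffs (-2, 0).
Sequential outcome (Deluxe, Y) differs from the Nash profile (Plus, Z).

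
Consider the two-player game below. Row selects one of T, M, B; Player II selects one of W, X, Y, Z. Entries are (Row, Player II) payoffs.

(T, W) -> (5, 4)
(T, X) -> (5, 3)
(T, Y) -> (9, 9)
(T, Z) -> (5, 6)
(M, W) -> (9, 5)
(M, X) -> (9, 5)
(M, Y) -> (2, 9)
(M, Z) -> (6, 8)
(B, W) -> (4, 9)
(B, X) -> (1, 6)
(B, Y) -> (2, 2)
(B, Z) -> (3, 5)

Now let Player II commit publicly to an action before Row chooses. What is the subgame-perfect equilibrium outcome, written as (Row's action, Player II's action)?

Work backward from Row's decision.
- W → Row plays M (best of 5, 9, 4); Player II gets 5.
- X → Row plays M (best of 5, 9, 1); Player II gets 5.
- Y → Row plays T (best of 9, 2, 2); Player II gets 9.
- Z → Row plays M (best of 5, 6, 3); Player II gets 8.
Among 5, 5, 9, 8, the best is 9 at Y. Subgame-perfect outcome: (T, Y) with payoffs (9, 9).

(T, Y)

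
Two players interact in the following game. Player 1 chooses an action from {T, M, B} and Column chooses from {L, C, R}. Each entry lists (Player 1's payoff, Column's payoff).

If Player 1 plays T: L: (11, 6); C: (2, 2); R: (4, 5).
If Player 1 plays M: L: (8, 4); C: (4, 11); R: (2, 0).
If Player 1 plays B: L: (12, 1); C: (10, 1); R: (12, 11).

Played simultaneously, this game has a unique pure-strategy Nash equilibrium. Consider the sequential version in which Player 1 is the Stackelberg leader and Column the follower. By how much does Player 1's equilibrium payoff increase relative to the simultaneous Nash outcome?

0

Solve by backward induction (Player 1 leads).
- T → Column plays L (best of 6, 2, 5); Player 1 gets 11.
- M → Column plays C (best of 4, 11, 0); Player 1 gets 4.
- B → Column plays R (best of 1, 1, 11); Player 1 gets 12.
Player 1's induced payoffs are 11, 4, 12, so Player 1 commits to B. Subgame-perfect outcome: (B, R) with payoffs (12, 11).
Under simultaneous play:
Player 1's best replies: L→B; C→B; R→B.
Column's best replies: T→L; M→C; B→R.
The unique mutual best reply is (B, R), giving (12, 11).
Player 1's commitment gain: 12 − 12 = 0.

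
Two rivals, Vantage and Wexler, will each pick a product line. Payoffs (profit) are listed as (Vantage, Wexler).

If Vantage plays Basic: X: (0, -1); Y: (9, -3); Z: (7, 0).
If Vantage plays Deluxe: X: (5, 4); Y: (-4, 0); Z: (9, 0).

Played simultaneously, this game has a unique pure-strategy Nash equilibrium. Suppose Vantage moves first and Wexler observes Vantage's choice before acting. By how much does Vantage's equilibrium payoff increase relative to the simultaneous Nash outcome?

2

Work backward from Wexler's decision.
- Basic: Wexler compares -1, -3, 0 and picks Z; Vantage would get 7.
- Deluxe: Wexler compares 4, 0, 0 and picks X; Vantage would get 5.
Among 7, 5, the best is 7 at Basic. Subgame-perfect outcome: (Basic, Z) with payoffs (7, 0).
Under simultaneous play:
Vantage's best replies: X→Deluxe; Y→Basic; Z→Deluxe.
Wexler's best replies: Basic→Z; Deluxe→X.
Only (Deluxe, X) has each player best-responding; Nash payoffs (5, 4).
Vantage's commitment gain: 7 − 5 = 2.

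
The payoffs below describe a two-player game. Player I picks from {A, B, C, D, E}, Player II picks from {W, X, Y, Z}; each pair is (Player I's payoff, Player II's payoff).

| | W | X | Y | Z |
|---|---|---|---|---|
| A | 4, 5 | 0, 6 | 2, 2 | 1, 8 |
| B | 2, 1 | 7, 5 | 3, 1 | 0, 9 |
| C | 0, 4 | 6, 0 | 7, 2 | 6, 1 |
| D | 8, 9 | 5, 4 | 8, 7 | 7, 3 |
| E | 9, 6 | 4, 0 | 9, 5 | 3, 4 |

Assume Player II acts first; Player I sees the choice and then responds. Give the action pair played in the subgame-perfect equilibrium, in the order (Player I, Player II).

(E, W)

Work backward from Player I's decision.
- W → Player I plays E (best of 4, 2, 0, 8, 9); Player II gets 6.
- X → Player I plays B (best of 0, 7, 6, 5, 4); Player II gets 5.
- Y → Player I plays E (best of 2, 3, 7, 8, 9); Player II gets 5.
- Z → Player I plays D (best of 1, 0, 6, 7, 3); Player II gets 3.
Among 6, 5, 5, 3, the best is 6 at W. Subgame-perfect outcome: (E, W) with payoffs (9, 6).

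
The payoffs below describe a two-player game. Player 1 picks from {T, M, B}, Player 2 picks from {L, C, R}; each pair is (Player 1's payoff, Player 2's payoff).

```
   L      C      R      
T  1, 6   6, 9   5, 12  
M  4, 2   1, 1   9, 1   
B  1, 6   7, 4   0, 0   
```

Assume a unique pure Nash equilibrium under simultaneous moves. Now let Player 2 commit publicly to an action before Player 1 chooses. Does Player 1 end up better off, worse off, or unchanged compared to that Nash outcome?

better off

Backward induction with Player 2 moving first.
- L: Player 1 compares 1, 4, 1 and picks M; Player 2 would get 2.
- C: Player 1 compares 6, 1, 7 and picks B; Player 2 would get 4.
- R: Player 1 compares 5, 9, 0 and picks M; Player 2 would get 1.
Among 2, 4, 1, the best is 4 at C. Subgame-perfect outcome: (B, C) with payoffs (7, 4).
Under simultaneous play:
Player 1's best replies: L→M; C→B; R→M.
Player 2's best replies: T→R; M→L; B→L.
Only (M, L) has each player best-responding; Nash payoffs (4, 2).
Player 1 earns 7 sequentially versus 4 at the Nash outcome: better off.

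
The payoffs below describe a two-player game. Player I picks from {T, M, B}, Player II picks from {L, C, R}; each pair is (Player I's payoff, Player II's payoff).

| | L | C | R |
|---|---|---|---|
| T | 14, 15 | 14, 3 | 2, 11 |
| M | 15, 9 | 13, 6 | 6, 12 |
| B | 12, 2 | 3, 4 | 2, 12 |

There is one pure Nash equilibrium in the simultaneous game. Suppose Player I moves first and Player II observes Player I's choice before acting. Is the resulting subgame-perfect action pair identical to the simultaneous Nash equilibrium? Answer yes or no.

no

Work backward from Player II's decision.
- T: Player II compares 15, 3, 11 and picks L; Player I would get 14.
- M: Player II compares 9, 6, 12 and picks R; Player I would get 6.
- B: Player II compares 2, 4, 12 and picks R; Player I would get 2.
Maximizing over 14, 6, 2, Player I chooses T. Subgame-perfect outcome: (T, L) with payoffs (14, 15).
Under simultaneous play:
Player I's best replies: L→M; C→T; R→M.
Player II's best replies: T→L; M→R; B→R.
The unique mutual best reply is (M, R), giving (6, 12).
Sequential outcome (T, L) differs from the Nash profile (M, R).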